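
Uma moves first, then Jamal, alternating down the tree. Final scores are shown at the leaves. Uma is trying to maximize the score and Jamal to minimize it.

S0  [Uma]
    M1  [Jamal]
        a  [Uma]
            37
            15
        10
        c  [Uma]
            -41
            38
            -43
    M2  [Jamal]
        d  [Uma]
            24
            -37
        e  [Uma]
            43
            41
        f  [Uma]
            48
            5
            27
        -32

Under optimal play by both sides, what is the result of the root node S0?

a (Uma): max(37, 15) = 37
c (Uma): max(-41, 38, -43) = 38
M1 (Jamal): min(37, 10, 38) = 10
d (Uma): max(24, -37) = 24
e (Uma): max(43, 41) = 43
f (Uma): max(48, 5, 27) = 48
M2 (Jamal): min(24, 43, 48, -32) = -32
S0 (Uma): max(10, -32) = 10

10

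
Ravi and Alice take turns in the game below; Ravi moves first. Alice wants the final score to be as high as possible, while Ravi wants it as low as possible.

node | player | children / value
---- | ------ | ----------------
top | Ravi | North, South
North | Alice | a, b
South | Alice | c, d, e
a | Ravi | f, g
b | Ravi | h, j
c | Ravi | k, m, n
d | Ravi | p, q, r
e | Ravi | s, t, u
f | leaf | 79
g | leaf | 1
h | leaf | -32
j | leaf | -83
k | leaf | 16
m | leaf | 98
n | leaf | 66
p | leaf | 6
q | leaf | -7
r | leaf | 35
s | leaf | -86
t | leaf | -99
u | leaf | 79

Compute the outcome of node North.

1

a (Ravi): min(79, 1) = 1
b (Ravi): min(-32, -83) = -83
North (Alice): max(1, -83) = 1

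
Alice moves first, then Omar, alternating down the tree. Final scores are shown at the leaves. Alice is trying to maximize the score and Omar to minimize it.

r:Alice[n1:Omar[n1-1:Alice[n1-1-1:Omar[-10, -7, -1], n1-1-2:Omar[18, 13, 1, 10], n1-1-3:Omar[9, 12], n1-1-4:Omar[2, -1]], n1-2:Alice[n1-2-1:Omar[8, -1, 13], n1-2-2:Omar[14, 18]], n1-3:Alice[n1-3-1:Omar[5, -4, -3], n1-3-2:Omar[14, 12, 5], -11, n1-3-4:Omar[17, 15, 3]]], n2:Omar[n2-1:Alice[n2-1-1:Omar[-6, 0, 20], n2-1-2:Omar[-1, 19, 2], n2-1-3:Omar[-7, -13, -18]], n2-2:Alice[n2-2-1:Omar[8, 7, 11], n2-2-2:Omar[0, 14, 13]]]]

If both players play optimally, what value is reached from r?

n1-1-1 (Omar): min(-10, -7, -1) = -10
n1-1-2 (Omar): min(18, 13, 1, 10) = 1
n1-1-3 (Omar): min(9, 12) = 9
n1-1-4 (Omar): min(2, -1) = -1
n1-1 (Alice): max(-10, 1, 9, -1) = 9
n1-2-1 (Omar): min(8, -1, 13) = -1
n1-2-2 (Omar): min(14, 18) = 14
n1-2 (Alice): max(-1, 14) = 14
n1-3-1 (Omar): min(5, -4, -3) = -4
n1-3-2 (Omar): min(14, 12, 5) = 5
n1-3-4 (Omar): min(17, 15, 3) = 3
n1-3 (Alice): max(-4, 5, -11, 3) = 5
n1 (Omar): min(9, 14, 5) = 5
n2-1-1 (Omar): min(-6, 0, 20) = -6
n2-1-2 (Omar): min(-1, 19, 2) = -1
n2-1-3 (Omar): min(-7, -13, -18) = -18
n2-1 (Alice): max(-6, -1, -18) = -1
n2-2-1 (Omar): min(8, 7, 11) = 7
n2-2-2 (Omar): min(0, 14, 13) = 0
n2-2 (Alice): max(7, 0) = 7
n2 (Omar): min(-1, 7) = -1
r (Alice): max(5, -1) = 5

5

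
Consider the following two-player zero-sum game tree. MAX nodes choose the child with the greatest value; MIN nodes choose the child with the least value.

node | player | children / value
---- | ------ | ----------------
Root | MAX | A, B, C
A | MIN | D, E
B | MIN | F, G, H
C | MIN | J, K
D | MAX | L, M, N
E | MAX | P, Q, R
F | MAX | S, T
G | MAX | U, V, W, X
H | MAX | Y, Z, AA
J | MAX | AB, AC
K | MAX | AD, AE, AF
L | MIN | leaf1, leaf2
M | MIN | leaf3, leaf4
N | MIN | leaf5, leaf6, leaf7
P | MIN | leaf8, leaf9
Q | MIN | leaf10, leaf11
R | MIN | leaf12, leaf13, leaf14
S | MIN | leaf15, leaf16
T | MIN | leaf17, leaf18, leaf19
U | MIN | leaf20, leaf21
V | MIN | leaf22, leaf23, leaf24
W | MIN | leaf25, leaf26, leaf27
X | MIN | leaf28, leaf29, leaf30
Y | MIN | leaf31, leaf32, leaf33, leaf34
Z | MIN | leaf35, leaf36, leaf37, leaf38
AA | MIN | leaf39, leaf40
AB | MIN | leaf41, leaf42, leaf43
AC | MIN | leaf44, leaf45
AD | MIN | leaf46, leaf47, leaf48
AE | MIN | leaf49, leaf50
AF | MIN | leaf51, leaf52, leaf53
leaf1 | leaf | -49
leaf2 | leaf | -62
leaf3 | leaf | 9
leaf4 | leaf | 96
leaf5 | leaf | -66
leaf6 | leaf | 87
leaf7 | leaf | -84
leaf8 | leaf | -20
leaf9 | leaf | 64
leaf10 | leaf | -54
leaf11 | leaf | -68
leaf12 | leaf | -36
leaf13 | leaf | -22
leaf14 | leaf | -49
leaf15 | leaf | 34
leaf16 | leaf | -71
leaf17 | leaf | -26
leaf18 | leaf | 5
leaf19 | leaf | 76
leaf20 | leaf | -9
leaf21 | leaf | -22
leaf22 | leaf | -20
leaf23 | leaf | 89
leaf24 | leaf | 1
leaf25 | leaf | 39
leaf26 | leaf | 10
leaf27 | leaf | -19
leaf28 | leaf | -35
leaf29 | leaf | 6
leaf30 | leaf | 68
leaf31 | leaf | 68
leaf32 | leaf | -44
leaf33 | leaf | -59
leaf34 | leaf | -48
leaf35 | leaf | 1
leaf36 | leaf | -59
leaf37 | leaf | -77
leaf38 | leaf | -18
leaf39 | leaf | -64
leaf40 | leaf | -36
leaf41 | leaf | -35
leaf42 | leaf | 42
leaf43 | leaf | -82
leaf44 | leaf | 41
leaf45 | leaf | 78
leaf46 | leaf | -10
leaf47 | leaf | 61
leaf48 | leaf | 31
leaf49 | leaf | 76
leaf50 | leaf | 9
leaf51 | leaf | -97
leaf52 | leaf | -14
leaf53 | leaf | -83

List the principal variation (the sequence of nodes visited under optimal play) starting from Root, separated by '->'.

L (MIN): min(-49, -62) = -62
M (MIN): min(9, 96) = 9
N (MIN): min(-66, 87, -84) = -84
D (MAX): max(-62, 9, -84) = 9
P (MIN): min(-20, 64) = -20
Q (MIN): min(-54, -68) = -68
R (MIN): min(-36, -22, -49) = -49
E (MAX): max(-20, -68, -49) = -20
A (MIN): min(9, -20) = -20
S (MIN): min(34, -71) = -71
T (MIN): min(-26, 5, 76) = -26
F (MAX): max(-71, -26) = -26
U (MIN): min(-9, -22) = -22
V (MIN): min(-20, 89, 1) = -20
W (MIN): min(39, 10, -19) = -19
X (MIN): min(-35, 6, 68) = -35
G (MAX): max(-22, -20, -19, -35) = -19
Y (MIN): min(68, -44, -59, -48) = -59
Z (MIN): min(1, -59, -77, -18) = -77
AA (MIN): min(-64, -36) = -64
H (MAX): max(-59, -77, -64) = -59
B (MIN): min(-26, -19, -59) = -59
AB (MIN): min(-35, 42, -82) = -82
AC (MIN): min(41, 78) = 41
J (MAX): max(-82, 41) = 41
AD (MIN): min(-10, 61, 31) = -10
AE (MIN): min(76, 9) = 9
AF (MIN): min(-97, -14, -83) = -97
K (MAX): max(-10, 9, -97) = 9
C (MIN): min(41, 9) = 9
Root (MAX): max(-20, -59, 9) = 9
At Root, MAX picks C (highest: 9).
At C, MIN picks K (lowest: 9).
At K, MAX picks AE (highest: 9).
At AE, MIN picks leaf50 (lowest: 9).
Terminal value 9.

Root -> C -> K -> AE -> leaf50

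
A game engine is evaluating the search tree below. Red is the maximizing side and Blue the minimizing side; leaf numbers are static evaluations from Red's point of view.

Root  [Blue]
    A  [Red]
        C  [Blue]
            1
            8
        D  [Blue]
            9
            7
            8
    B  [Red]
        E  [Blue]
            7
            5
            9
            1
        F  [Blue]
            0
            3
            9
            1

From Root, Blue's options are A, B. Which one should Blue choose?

C (Blue): min(1, 8) = 1
D (Blue): min(9, 7, 8) = 7
A (Red): max(1, 7) = 7
E (Blue): min(7, 5, 9, 1) = 1
F (Blue): min(0, 3, 9, 1) = 0
B (Red): max(1, 0) = 1
Root (Blue): min(7, 1) = 1
Blue at Root wants the lowest of {A=7, B=1}, so chooses B.

B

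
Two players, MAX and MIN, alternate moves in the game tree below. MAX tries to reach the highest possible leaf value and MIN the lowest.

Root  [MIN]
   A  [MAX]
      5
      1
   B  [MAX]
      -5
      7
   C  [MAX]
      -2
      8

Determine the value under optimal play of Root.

A (MAX): max(5, 1) = 5
B (MAX): max(-5, 7) = 7
C (MAX): max(-2, 8) = 8
Root (MIN): min(5, 7, 8) = 5

5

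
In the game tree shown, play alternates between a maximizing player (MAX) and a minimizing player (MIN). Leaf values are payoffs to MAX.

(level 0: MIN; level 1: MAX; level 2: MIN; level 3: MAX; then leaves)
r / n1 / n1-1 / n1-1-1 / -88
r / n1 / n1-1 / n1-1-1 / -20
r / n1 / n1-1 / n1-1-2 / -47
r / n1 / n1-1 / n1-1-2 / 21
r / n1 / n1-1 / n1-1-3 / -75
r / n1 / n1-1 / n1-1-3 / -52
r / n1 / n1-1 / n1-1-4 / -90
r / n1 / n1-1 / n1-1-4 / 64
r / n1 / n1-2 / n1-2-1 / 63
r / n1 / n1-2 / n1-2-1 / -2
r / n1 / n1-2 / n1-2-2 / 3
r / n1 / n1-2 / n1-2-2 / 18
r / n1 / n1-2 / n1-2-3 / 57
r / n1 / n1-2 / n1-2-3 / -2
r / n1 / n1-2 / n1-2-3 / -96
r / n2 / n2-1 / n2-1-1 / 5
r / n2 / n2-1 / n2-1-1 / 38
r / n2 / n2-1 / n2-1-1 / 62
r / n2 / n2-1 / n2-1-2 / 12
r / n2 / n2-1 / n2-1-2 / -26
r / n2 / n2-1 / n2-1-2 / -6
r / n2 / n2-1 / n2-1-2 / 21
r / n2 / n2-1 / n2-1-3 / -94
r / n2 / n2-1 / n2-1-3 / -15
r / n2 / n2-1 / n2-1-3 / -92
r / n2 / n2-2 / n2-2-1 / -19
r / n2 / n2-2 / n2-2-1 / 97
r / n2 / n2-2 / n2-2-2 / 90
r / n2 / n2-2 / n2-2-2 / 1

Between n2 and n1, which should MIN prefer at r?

n2-1-1 (MAX): max(5, 38, 62) = 62
n2-1-2 (MAX): max(12, -26, -6, 21) = 21
n2-1-3 (MAX): max(-94, -15, -92) = -15
n2-1 (MIN): min(62, 21, -15) = -15
n2-2-1 (MAX): max(-19, 97) = 97
n2-2-2 (MAX): max(90, 1) = 90
n2-2 (MIN): min(97, 90) = 90
n2 (MAX): max(-15, 90) = 90
n1-1-1 (MAX): max(-88, -20) = -20
n1-1-2 (MAX): max(-47, 21) = 21
n1-1-3 (MAX): max(-75, -52) = -52
n1-1-4 (MAX): max(-90, 64) = 64
n1-1 (MIN): min(-20, 21, -52, 64) = -52
n1-2-1 (MAX): max(63, -2) = 63
n1-2-2 (MAX): max(3, 18) = 18
n1-2-3 (MAX): max(57, -2, -96) = 57
n1-2 (MIN): min(63, 18, 57) = 18
n1 (MAX): max(-52, 18) = 18
MIN prefers the lower value; n2=90, n1=18. n1 is better since 18 < 90.

n1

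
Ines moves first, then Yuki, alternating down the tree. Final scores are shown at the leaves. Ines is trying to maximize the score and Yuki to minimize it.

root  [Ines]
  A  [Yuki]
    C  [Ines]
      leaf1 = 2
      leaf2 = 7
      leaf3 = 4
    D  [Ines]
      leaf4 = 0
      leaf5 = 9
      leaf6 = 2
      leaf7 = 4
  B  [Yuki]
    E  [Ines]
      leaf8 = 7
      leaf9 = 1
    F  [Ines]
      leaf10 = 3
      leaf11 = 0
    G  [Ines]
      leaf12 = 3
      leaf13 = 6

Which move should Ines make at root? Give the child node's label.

C (Ines): max(2, 7, 4) = 7
D (Ines): max(0, 9, 2, 4) = 9
A (Yuki): min(7, 9) = 7
E (Ines): max(7, 1) = 7
F (Ines): max(3, 0) = 3
G (Ines): max(3, 6) = 6
B (Yuki): min(7, 3, 6) = 3
root (Ines): max(7, 3) = 7
Ines at root wants the highest of {A=7, B=3}, so chooses A.

A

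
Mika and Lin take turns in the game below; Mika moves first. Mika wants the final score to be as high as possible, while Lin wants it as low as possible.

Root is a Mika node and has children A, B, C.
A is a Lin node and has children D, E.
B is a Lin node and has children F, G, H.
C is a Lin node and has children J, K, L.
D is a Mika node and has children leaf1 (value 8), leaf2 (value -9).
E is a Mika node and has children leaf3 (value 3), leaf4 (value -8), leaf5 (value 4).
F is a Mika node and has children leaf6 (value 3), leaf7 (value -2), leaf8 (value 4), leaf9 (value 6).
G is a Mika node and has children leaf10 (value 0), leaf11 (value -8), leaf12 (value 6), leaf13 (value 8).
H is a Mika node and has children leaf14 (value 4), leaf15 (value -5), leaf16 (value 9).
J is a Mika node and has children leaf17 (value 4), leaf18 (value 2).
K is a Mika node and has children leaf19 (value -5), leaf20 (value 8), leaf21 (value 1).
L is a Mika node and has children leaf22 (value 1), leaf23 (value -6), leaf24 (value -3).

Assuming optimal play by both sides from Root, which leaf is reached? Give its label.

D (Mika): max(8, -9) = 8
E (Mika): max(3, -8, 4) = 4
A (Lin): min(8, 4) = 4
F (Mika): max(3, -2, 4, 6) = 6
G (Mika): max(0, -8, 6, 8) = 8
H (Mika): max(4, -5, 9) = 9
B (Lin): min(6, 8, 9) = 6
J (Mika): max(4, 2) = 4
K (Mika): max(-5, 8, 1) = 8
L (Mika): max(1, -6, -3) = 1
C (Lin): min(4, 8, 1) = 1
Root (Mika): max(4, 6, 1) = 6
At Root, Mika picks B (highest: 6).
At B, Lin picks F (lowest: 6).
At F, Mika picks leaf9 (highest: 6).
Terminal value 6.

leaf9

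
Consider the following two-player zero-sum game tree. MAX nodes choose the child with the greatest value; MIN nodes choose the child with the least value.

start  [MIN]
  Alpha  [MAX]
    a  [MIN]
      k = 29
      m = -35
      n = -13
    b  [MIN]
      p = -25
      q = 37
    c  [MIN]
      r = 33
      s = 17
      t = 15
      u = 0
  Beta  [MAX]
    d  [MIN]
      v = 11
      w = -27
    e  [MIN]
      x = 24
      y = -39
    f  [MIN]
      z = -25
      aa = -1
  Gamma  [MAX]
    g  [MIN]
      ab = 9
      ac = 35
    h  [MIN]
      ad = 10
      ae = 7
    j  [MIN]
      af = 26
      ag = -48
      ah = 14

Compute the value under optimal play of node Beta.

d (MIN): min(11, -27) = -27
e (MIN): min(24, -39) = -39
f (MIN): min(-25, -1) = -25
Beta (MAX): max(-27, -39, -25) = -25

-25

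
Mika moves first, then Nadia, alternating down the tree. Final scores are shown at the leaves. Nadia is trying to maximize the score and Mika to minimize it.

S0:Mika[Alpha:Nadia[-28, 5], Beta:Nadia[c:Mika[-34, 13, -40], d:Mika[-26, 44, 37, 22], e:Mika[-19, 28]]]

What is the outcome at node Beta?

c (Mika): min(-34, 13, -40) = -40
d (Mika): min(-26, 44, 37, 22) = -26
e (Mika): min(-19, 28) = -19
Beta (Nadia): max(-40, -26, -19) = -19

-19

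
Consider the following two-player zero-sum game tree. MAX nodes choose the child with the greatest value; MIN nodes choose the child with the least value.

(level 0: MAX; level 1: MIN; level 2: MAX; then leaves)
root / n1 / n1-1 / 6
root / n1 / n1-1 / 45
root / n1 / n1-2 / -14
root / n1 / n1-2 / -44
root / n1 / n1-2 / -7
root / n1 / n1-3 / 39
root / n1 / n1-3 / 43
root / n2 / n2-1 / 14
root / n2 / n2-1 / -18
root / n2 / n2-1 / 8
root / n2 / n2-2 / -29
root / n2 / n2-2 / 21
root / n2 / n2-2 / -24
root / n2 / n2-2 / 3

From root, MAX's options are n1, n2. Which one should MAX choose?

n1-1 (MAX): max(6, 45) = 45
n1-2 (MAX): max(-14, -44, -7) = -7
n1-3 (MAX): max(39, 43) = 43
n1 (MIN): min(45, -7, 43) = -7
n2-1 (MAX): max(14, -18, 8) = 14
n2-2 (MAX): max(-29, 21, -24, 3) = 21
n2 (MIN): min(14, 21) = 14
root (MAX): max(-7, 14) = 14
MAX at root wants the highest of {n1=-7, n2=14}, so chooses n2.

n2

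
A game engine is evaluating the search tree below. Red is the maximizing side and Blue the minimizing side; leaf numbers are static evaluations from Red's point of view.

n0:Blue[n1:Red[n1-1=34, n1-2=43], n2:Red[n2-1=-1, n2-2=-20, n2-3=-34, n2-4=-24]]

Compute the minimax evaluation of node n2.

n2 (Red): max(-1, -20, -34, -24) = -1

-1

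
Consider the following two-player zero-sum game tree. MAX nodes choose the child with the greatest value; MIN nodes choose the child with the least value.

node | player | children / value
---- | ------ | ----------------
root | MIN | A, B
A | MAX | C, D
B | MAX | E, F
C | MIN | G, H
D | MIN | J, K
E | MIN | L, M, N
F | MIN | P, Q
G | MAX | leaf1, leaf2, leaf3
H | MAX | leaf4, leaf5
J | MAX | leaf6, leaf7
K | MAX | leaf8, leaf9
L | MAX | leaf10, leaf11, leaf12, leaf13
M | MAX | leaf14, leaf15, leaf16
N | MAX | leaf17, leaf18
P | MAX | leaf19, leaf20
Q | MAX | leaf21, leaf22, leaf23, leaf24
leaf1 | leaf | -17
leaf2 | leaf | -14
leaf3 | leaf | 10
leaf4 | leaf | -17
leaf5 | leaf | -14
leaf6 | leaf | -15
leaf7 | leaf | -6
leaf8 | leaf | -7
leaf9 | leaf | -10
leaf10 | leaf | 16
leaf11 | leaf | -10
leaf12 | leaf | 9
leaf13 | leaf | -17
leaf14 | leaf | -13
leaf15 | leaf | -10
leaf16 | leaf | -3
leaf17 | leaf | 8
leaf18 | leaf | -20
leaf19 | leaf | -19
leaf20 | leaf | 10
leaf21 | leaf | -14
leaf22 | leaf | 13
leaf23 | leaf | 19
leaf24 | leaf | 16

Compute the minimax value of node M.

-3

M (MAX): max(-13, -10, -3) = -3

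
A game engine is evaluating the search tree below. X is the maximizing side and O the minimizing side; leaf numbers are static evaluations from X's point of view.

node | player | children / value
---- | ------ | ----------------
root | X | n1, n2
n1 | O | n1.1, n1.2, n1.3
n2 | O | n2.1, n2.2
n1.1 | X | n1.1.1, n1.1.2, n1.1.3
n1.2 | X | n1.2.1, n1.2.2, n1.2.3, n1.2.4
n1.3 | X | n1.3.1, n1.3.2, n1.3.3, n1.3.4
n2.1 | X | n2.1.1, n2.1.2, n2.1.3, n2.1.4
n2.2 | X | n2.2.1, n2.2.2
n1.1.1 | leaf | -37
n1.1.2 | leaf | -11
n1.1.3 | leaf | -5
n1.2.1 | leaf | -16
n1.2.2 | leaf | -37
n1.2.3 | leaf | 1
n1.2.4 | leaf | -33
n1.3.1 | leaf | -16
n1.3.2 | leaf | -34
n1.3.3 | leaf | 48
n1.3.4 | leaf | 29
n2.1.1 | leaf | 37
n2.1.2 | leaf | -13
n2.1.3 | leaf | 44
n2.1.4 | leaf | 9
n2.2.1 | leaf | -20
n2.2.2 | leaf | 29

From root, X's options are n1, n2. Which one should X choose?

n1.1 (X): max(-37, -11, -5) = -5
n1.2 (X): max(-16, -37, 1, -33) = 1
n1.3 (X): max(-16, -34, 48, 29) = 48
n1 (O): min(-5, 1, 48) = -5
n2.1 (X): max(37, -13, 44, 9) = 44
n2.2 (X): max(-20, 29) = 29
n2 (O): min(44, 29) = 29
root (X): max(-5, 29) = 29
X at root wants the highest of {n1=-5, n2=29}, so chooses n2.

n2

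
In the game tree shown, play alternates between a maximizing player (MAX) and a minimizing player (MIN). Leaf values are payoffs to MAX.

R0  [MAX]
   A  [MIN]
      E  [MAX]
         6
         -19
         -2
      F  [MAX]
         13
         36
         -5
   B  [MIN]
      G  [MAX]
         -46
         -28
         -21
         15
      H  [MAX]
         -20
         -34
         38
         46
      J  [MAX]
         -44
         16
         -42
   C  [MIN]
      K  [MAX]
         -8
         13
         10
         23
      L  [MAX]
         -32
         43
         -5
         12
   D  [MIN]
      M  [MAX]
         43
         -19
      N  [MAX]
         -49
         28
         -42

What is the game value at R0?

E (MAX): max(6, -19, -2) = 6
F (MAX): max(13, 36, -5) = 36
A (MIN): min(6, 36) = 6
G (MAX): max(-46, -28, -21, 15) = 15
H (MAX): max(-20, -34, 38, 46) = 46
J (MAX): max(-44, 16, -42) = 16
B (MIN): min(15, 46, 16) = 15
K (MAX): max(-8, 13, 10, 23) = 23
L (MAX): max(-32, 43, -5, 12) = 43
C (MIN): min(23, 43) = 23
M (MAX): max(43, -19) = 43
N (MAX): max(-49, 28, -42) = 28
D (MIN): min(43, 28) = 28
R0 (MAX): max(6, 15, 23, 28) = 28

28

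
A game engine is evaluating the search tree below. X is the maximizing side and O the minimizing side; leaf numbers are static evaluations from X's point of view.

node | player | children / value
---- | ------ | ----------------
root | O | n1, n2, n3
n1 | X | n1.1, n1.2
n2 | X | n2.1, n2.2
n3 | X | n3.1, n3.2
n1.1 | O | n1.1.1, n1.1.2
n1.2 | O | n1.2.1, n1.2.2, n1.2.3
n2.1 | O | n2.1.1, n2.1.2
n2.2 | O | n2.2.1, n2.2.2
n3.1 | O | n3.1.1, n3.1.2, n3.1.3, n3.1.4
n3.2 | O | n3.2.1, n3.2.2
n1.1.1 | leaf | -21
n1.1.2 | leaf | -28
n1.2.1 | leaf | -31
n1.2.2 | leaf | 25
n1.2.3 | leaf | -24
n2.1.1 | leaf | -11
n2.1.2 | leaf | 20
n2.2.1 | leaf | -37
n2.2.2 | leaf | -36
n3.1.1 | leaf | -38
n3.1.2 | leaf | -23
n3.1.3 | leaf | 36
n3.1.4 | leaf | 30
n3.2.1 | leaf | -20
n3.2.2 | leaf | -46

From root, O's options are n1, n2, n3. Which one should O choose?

n1.1 (O): min(-21, -28) = -28
n1.2 (O): min(-31, 25, -24) = -31
n1 (X): max(-28, -31) = -28
n2.1 (O): min(-11, 20) = -11
n2.2 (O): min(-37, -36) = -37
n2 (X): max(-11, -37) = -11
n3.1 (O): min(-38, -23, 36, 30) = -38
n3.2 (O): min(-20, -46) = -46
n3 (X): max(-38, -46) = -38
root (O): min(-28, -11, -38) = -38
O at root wants the lowest of {n1=-28, n2=-11, n3=-38}, so chooses n3.

n3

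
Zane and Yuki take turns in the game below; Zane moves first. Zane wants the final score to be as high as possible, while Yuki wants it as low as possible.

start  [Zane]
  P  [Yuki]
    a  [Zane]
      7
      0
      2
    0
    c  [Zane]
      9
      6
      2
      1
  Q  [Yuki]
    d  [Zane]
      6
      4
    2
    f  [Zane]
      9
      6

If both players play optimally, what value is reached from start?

a (Zane): max(7, 0, 2) = 7
c (Zane): max(9, 6, 2, 1) = 9
P (Yuki): min(7, 0, 9) = 0
d (Zane): max(6, 4) = 6
f (Zane): max(9, 6) = 9
Q (Yuki): min(6, 2, 9) = 2
start (Zane): max(0, 2) = 2

2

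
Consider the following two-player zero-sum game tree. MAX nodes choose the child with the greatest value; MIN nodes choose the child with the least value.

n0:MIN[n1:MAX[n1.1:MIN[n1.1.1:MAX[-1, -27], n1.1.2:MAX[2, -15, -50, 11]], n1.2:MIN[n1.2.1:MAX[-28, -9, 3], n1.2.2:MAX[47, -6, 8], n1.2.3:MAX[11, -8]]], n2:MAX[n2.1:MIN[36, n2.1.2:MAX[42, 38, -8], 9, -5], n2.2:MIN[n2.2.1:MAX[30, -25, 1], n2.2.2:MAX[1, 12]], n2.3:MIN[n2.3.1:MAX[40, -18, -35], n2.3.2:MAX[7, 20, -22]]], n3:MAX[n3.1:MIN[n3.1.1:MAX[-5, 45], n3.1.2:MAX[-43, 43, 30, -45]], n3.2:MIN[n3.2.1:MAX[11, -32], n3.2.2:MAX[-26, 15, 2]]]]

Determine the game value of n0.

n1.1.1 (MAX): max(-1, -27) = -1
n1.1.2 (MAX): max(2, -15, -50, 11) = 11
n1.1 (MIN): min(-1, 11) = -1
n1.2.1 (MAX): max(-28, -9, 3) = 3
n1.2.2 (MAX): max(47, -6, 8) = 47
n1.2.3 (MAX): max(11, -8) = 11
n1.2 (MIN): min(3, 47, 11) = 3
n1 (MAX): max(-1, 3) = 3
n2.1.2 (MAX): max(42, 38, -8) = 42
n2.1 (MIN): min(36, 42, 9, -5) = -5
n2.2.1 (MAX): max(30, -25, 1) = 30
n2.2.2 (MAX): max(1, 12) = 12
n2.2 (MIN): min(30, 12) = 12
n2.3.1 (MAX): max(40, -18, -35) = 40
n2.3.2 (MAX): max(7, 20, -22) = 20
n2.3 (MIN): min(40, 20) = 20
n2 (MAX): max(-5, 12, 20) = 20
n3.1.1 (MAX): max(-5, 45) = 45
n3.1.2 (MAX): max(-43, 43, 30, -45) = 43
n3.1 (MIN): min(45, 43) = 43
n3.2.1 (MAX): max(11, -32) = 11
n3.2.2 (MAX): max(-26, 15, 2) = 15
n3.2 (MIN): min(11, 15) = 11
n3 (MAX): max(43, 11) = 43
n0 (MIN): min(3, 20, 43) = 3

3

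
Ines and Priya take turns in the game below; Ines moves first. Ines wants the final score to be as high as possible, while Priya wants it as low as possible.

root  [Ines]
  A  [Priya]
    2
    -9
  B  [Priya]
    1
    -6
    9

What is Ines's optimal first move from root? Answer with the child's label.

A (Priya): min(2, -9) = -9
B (Priya): min(1, -6, 9) = -6
root (Ines): max(-9, -6) = -6
Ines at root wants the highest of {A=-9, B=-6}, so chooses B.

B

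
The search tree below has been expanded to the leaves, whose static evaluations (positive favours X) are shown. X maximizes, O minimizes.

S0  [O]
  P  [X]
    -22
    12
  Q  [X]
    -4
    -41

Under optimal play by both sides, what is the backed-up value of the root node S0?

-4

P (X): max(-22, 12) = 12
Q (X): max(-4, -41) = -4
S0 (O): min(12, -4) = -4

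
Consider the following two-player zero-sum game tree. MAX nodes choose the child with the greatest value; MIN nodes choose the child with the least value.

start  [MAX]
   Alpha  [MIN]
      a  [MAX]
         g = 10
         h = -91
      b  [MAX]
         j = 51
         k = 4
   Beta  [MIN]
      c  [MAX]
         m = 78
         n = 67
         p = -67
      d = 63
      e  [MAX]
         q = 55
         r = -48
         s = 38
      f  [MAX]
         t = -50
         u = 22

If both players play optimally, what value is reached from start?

a (MAX): max(10, -91) = 10
b (MAX): max(51, 4) = 51
Alpha (MIN): min(10, 51) = 10
c (MAX): max(78, 67, -67) = 78
e (MAX): max(55, -48, 38) = 55
f (MAX): max(-50, 22) = 22
Beta (MIN): min(78, 63, 55, 22) = 22
start (MAX): max(10, 22) = 22

22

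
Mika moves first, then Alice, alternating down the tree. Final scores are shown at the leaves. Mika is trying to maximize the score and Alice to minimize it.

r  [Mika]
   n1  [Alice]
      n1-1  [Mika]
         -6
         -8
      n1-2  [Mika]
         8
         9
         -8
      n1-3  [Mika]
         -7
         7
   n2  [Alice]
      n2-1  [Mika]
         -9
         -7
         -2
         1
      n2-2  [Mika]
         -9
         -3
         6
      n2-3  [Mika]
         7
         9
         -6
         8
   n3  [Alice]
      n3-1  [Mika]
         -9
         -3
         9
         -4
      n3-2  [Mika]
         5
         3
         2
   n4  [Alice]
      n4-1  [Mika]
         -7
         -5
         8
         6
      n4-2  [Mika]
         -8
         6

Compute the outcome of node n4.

6

n4-1 (Mika): max(-7, -5, 8, 6) = 8
n4-2 (Mika): max(-8, 6) = 6
n4 (Alice): min(8, 6) = 6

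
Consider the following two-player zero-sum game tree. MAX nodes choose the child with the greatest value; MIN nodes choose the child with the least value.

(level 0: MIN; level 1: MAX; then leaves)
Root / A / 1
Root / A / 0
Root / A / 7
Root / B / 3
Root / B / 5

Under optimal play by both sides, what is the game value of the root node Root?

5

A (MAX): max(1, 0, 7) = 7
B (MAX): max(3, 5) = 5
Root (MIN): min(7, 5) = 5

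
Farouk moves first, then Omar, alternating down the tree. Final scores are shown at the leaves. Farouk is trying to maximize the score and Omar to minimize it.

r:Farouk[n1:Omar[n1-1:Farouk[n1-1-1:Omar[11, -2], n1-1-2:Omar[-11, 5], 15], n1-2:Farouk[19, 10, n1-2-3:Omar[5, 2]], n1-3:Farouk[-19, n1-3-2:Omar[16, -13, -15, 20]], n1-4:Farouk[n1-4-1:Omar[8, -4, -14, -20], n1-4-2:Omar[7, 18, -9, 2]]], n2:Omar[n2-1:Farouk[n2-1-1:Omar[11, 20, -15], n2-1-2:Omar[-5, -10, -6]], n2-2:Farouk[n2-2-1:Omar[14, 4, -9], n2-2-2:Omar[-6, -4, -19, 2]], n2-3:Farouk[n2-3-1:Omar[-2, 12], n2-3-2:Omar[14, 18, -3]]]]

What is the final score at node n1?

-15

n1-1-1 (Omar): min(11, -2) = -2
n1-1-2 (Omar): min(-11, 5) = -11
n1-1 (Farouk): max(-2, -11, 15) = 15
n1-2-3 (Omar): min(5, 2) = 2
n1-2 (Farouk): max(19, 10, 2) = 19
n1-3-2 (Omar): min(16, -13, -15, 20) = -15
n1-3 (Farouk): max(-19, -15) = -15
n1-4-1 (Omar): min(8, -4, -14, -20) = -20
n1-4-2 (Omar): min(7, 18, -9, 2) = -9
n1-4 (Farouk): max(-20, -9) = -9
n1 (Omar): min(15, 19, -15, -9) = -15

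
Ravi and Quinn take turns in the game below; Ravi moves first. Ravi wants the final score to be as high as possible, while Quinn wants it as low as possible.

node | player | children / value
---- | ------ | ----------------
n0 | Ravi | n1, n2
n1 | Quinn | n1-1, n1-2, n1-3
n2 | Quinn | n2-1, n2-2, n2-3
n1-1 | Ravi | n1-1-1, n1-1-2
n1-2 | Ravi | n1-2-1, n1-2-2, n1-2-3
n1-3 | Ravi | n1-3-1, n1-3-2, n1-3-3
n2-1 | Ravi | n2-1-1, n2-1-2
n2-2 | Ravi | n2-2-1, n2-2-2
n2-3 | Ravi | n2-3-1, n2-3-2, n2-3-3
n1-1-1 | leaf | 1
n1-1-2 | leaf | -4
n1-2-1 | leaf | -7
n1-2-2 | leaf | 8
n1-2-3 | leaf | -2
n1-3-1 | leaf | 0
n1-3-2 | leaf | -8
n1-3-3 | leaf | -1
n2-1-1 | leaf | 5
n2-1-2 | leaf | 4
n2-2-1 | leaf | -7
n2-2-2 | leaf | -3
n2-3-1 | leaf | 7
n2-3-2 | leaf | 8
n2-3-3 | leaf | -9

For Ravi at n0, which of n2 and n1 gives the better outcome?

n1

n2-1 (Ravi): max(5, 4) = 5
n2-2 (Ravi): max(-7, -3) = -3
n2-3 (Ravi): max(7, 8, -9) = 8
n2 (Quinn): min(5, -3, 8) = -3
n1-1 (Ravi): max(1, -4) = 1
n1-2 (Ravi): max(-7, 8, -2) = 8
n1-3 (Ravi): max(0, -8, -1) = 0
n1 (Quinn): min(1, 8, 0) = 0
Ravi prefers the higher value; n2=-3, n1=0. n1 is better since 0 > -3.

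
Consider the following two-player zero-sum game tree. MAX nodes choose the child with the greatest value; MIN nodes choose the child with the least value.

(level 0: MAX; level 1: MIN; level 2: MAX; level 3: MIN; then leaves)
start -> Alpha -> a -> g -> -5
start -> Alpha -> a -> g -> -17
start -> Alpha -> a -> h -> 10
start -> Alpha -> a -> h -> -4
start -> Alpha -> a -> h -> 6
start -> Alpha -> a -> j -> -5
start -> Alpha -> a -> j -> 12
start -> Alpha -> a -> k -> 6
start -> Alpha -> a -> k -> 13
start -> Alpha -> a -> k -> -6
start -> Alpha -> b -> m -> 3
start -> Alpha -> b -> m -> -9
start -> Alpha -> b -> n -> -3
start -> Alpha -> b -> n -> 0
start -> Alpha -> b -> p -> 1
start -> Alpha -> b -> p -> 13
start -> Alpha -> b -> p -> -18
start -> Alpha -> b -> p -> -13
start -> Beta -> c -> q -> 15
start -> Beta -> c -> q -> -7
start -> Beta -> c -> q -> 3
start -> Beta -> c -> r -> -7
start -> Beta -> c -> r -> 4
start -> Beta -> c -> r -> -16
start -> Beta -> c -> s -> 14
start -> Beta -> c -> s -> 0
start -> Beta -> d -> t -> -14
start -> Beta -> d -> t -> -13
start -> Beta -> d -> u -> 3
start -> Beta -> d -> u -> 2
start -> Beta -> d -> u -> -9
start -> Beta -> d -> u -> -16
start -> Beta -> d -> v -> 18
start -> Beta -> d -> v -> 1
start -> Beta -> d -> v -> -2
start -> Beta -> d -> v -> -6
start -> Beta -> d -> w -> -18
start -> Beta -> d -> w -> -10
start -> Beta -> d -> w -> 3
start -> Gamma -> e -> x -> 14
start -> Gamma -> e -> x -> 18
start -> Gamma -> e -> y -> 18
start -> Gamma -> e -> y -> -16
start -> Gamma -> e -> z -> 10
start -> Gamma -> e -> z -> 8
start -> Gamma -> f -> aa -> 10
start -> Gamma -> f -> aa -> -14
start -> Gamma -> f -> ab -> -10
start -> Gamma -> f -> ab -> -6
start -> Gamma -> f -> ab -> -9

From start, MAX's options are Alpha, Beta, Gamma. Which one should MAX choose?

g (MIN): min(-5, -17) = -17
h (MIN): min(10, -4, 6) = -4
j (MIN): min(-5, 12) = -5
k (MIN): min(6, 13, -6) = -6
a (MAX): max(-17, -4, -5, -6) = -4
m (MIN): min(3, -9) = -9
n (MIN): min(-3, 0) = -3
p (MIN): min(1, 13, -18, -13) = -18
b (MAX): max(-9, -3, -18) = -3
Alpha (MIN): min(-4, -3) = -4
q (MIN): min(15, -7, 3) = -7
r (MIN): min(-7, 4, -16) = -16
s (MIN): min(14, 0) = 0
c (MAX): max(-7, -16, 0) = 0
t (MIN): min(-14, -13) = -14
u (MIN): min(3, 2, -9, -16) = -16
v (MIN): min(18, 1, -2, -6) = -6
w (MIN): min(-18, -10, 3) = -18
d (MAX): max(-14, -16, -6, -18) = -6
Beta (MIN): min(0, -6) = -6
x (MIN): min(14, 18) = 14
y (MIN): min(18, -16) = -16
z (MIN): min(10, 8) = 8
e (MAX): max(14, -16, 8) = 14
aa (MIN): min(10, -14) = -14
ab (MIN): min(-10, -6, -9) = -10
f (MAX): max(-14, -10) = -10
Gamma (MIN): min(14, -10) = -10
start (MAX): max(-4, -6, -10) = -4
MAX at start wants the highest of {Alpha=-4, Beta=-6, Gamma=-10}, so chooses Alpha.

Alpha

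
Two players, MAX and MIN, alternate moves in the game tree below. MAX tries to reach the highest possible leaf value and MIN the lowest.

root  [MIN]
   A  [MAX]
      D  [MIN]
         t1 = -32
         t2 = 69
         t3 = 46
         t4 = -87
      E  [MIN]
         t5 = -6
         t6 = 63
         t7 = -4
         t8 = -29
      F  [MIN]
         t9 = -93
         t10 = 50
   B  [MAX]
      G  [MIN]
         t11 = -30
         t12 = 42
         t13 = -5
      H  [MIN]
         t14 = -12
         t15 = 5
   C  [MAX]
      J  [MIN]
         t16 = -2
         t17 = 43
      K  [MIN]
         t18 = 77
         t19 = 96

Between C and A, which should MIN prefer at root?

J (MIN): min(-2, 43) = -2
K (MIN): min(77, 96) = 77
C (MAX): max(-2, 77) = 77
D (MIN): min(-32, 69, 46, -87) = -87
E (MIN): min(-6, 63, -4, -29) = -29
F (MIN): min(-93, 50) = -93
A (MAX): max(-87, -29, -93) = -29
MIN prefers the lower value; C=77, A=-29. A is better since -29 < 77.

A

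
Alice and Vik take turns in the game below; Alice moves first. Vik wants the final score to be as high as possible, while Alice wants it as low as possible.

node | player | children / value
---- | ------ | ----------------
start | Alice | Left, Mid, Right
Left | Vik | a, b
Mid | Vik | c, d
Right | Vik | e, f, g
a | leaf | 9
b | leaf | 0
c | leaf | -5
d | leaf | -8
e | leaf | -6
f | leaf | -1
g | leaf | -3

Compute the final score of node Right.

-1

Right (Vik): max(-6, -1, -3) = -1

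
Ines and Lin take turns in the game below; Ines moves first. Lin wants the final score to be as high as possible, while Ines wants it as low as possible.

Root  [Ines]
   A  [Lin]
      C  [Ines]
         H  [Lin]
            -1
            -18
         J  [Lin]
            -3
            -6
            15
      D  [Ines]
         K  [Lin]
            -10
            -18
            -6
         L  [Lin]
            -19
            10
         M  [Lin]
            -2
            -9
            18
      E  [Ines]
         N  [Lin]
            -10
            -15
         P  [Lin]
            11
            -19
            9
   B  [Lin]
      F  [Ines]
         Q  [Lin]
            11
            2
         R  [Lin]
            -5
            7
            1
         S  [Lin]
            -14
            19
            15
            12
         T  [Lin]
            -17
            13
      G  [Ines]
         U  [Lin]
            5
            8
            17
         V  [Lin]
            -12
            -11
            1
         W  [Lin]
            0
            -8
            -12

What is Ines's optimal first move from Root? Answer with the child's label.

A

H (Lin): max(-1, -18) = -1
J (Lin): max(-3, -6, 15) = 15
C (Ines): min(-1, 15) = -1
K (Lin): max(-10, -18, -6) = -6
L (Lin): max(-19, 10) = 10
M (Lin): max(-2, -9, 18) = 18
D (Ines): min(-6, 10, 18) = -6
N (Lin): max(-10, -15) = -10
P (Lin): max(11, -19, 9) = 11
E (Ines): min(-10, 11) = -10
A (Lin): max(-1, -6, -10) = -1
Q (Lin): max(11, 2) = 11
R (Lin): max(-5, 7, 1) = 7
S (Lin): max(-14, 19, 15, 12) = 19
T (Lin): max(-17, 13) = 13
F (Ines): min(11, 7, 19, 13) = 7
U (Lin): max(5, 8, 17) = 17
V (Lin): max(-12, -11, 1) = 1
W (Lin): max(0, -8, -12) = 0
G (Ines): min(17, 1, 0) = 0
B (Lin): max(7, 0) = 7
Root (Ines): min(-1, 7) = -1
Ines at Root wants the lowest of {A=-1, B=7}, so chooses A.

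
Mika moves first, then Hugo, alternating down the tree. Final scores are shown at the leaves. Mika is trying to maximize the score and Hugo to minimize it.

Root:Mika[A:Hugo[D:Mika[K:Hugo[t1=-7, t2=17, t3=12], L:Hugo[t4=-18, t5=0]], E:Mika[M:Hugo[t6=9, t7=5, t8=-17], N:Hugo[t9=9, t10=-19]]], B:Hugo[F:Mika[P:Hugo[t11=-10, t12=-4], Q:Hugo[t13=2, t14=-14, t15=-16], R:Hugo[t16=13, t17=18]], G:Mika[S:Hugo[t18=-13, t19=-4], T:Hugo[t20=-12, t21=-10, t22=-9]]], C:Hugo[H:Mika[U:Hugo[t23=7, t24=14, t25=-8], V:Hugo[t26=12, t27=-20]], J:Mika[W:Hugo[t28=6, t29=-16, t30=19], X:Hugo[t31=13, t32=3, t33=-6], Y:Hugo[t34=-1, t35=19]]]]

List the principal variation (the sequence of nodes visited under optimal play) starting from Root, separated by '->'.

K (Hugo): min(-7, 17, 12) = -7
L (Hugo): min(-18, 0) = -18
D (Mika): max(-7, -18) = -7
M (Hugo): min(9, 5, -17) = -17
N (Hugo): min(9, -19) = -19
E (Mika): max(-17, -19) = -17
A (Hugo): min(-7, -17) = -17
P (Hugo): min(-10, -4) = -10
Q (Hugo): min(2, -14, -16) = -16
R (Hugo): min(13, 18) = 13
F (Mika): max(-10, -16, 13) = 13
S (Hugo): min(-13, -4) = -13
T (Hugo): min(-12, -10, -9) = -12
G (Mika): max(-13, -12) = -12
B (Hugo): min(13, -12) = -12
U (Hugo): min(7, 14, -8) = -8
V (Hugo): min(12, -20) = -20
H (Mika): max(-8, -20) = -8
W (Hugo): min(6, -16, 19) = -16
X (Hugo): min(13, 3, -6) = -6
Y (Hugo): min(-1, 19) = -1
J (Mika): max(-16, -6, -1) = -1
C (Hugo): min(-8, -1) = -8
Root (Mika): max(-17, -12, -8) = -8
At Root, Mika picks C (highest: -8).
At C, Hugo picks H (lowest: -8).
At H, Mika picks U (highest: -8).
At U, Hugo picks t25 (lowest: -8).
Terminal value -8.

Root -> C -> H -> U -> t25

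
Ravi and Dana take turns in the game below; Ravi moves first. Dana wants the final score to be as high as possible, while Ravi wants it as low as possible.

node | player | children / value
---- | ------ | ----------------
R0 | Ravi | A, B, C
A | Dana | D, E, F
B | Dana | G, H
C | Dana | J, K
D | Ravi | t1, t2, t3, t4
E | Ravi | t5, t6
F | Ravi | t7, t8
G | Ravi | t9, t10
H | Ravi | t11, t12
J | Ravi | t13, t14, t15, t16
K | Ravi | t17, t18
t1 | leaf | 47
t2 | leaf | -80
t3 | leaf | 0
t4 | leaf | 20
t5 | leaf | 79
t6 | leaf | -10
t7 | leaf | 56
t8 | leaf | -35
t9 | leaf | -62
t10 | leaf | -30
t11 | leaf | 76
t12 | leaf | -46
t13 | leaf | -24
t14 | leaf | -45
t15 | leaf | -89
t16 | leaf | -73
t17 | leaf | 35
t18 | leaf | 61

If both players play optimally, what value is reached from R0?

D (Ravi): min(47, -80, 0, 20) = -80
E (Ravi): min(79, -10) = -10
F (Ravi): min(56, -35) = -35
A (Dana): max(-80, -10, -35) = -10
G (Ravi): min(-62, -30) = -62
H (Ravi): min(76, -46) = -46
B (Dana): max(-62, -46) = -46
J (Ravi): min(-24, -45, -89, -73) = -89
K (Ravi): min(35, 61) = 35
C (Dana): max(-89, 35) = 35
R0 (Ravi): min(-10, -46, 35) = -46

-46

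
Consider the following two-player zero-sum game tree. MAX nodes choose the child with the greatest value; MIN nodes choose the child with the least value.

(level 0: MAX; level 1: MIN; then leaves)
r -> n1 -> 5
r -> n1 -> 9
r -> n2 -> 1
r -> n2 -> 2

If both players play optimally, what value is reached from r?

5

n1 (MIN): min(5, 9) = 5
n2 (MIN): min(1, 2) = 1
r (MAX): max(5, 1) = 5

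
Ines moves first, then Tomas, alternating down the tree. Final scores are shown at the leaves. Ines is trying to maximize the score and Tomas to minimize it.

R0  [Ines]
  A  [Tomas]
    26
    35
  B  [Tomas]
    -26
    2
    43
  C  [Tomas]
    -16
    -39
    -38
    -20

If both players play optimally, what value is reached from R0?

26

A (Tomas): min(26, 35) = 26
B (Tomas): min(-26, 2, 43) = -26
C (Tomas): min(-16, -39, -38, -20) = -39
R0 (Ines): max(26, -26, -39) = 26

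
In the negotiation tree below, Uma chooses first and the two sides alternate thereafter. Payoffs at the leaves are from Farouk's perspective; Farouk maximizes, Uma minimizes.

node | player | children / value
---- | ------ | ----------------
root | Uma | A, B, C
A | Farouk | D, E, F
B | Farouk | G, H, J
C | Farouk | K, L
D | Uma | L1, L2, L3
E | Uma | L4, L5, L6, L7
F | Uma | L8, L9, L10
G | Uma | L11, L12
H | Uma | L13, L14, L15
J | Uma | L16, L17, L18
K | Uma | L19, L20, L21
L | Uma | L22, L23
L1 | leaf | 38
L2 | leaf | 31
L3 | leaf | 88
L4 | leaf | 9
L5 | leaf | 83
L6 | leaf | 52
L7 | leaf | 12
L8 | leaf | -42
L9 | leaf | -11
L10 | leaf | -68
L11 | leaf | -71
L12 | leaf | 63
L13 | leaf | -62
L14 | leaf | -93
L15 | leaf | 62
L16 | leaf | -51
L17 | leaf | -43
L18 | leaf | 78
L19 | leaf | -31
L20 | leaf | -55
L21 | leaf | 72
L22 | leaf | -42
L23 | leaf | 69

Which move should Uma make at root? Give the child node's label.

B

D (Uma): min(38, 31, 88) = 31
E (Uma): min(9, 83, 52, 12) = 9
F (Uma): min(-42, -11, -68) = -68
A (Farouk): max(31, 9, -68) = 31
G (Uma): min(-71, 63) = -71
H (Uma): min(-62, -93, 62) = -93
J (Uma): min(-51, -43, 78) = -51
B (Farouk): max(-71, -93, -51) = -51
K (Uma): min(-31, -55, 72) = -55
L (Uma): min(-42, 69) = -42
C (Farouk): max(-55, -42) = -42
root (Uma): min(31, -51, -42) = -51
Uma at root wants the lowest of {A=31, B=-51, C=-42}, so chooses B.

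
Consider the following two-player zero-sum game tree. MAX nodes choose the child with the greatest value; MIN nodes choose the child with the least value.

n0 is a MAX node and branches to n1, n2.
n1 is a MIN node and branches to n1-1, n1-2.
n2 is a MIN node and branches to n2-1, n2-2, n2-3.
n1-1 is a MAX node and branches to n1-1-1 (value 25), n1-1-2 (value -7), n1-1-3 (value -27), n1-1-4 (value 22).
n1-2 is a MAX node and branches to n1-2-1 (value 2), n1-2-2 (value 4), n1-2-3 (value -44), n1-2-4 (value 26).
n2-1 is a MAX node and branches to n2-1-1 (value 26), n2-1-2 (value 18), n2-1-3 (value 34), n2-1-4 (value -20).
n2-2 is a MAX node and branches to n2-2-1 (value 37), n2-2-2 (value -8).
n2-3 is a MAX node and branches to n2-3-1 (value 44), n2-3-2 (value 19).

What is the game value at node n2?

n2-1 (MAX): max(26, 18, 34, -20) = 34
n2-2 (MAX): max(37, -8) = 37
n2-3 (MAX): max(44, 19) = 44
n2 (MIN): min(34, 37, 44) = 34

34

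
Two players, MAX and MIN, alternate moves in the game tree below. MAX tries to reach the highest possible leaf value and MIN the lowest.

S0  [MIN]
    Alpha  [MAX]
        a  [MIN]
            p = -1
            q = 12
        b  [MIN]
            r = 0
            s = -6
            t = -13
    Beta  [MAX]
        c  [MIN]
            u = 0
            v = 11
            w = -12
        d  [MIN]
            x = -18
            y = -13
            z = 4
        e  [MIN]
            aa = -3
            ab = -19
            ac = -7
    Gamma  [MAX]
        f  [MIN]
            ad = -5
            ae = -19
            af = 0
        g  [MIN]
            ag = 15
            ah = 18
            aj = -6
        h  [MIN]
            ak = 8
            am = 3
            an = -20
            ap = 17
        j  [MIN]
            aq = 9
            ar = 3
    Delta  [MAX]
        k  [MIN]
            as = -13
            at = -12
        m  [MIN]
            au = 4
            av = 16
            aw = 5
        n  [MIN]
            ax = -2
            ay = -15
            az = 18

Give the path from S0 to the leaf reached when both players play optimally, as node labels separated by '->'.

S0 -> Beta -> c -> w

a (MIN): min(-1, 12) = -1
b (MIN): min(0, -6, -13) = -13
Alpha (MAX): max(-1, -13) = -1
c (MIN): min(0, 11, -12) = -12
d (MIN): min(-18, -13, 4) = -18
e (MIN): min(-3, -19, -7) = -19
Beta (MAX): max(-12, -18, -19) = -12
f (MIN): min(-5, -19, 0) = -19
g (MIN): min(15, 18, -6) = -6
h (MIN): min(8, 3, -20, 17) = -20
j (MIN): min(9, 3) = 3
Gamma (MAX): max(-19, -6, -20, 3) = 3
k (MIN): min(-13, -12) = -13
m (MIN): min(4, 16, 5) = 4
n (MIN): min(-2, -15, 18) = -15
Delta (MAX): max(-13, 4, -15) = 4
S0 (MIN): min(-1, -12, 3, 4) = -12
At S0, MIN picks Beta (lowest: -12).
At Beta, MAX picks c (highest: -12).
At c, MIN picks w (lowest: -12).
Terminal value -12.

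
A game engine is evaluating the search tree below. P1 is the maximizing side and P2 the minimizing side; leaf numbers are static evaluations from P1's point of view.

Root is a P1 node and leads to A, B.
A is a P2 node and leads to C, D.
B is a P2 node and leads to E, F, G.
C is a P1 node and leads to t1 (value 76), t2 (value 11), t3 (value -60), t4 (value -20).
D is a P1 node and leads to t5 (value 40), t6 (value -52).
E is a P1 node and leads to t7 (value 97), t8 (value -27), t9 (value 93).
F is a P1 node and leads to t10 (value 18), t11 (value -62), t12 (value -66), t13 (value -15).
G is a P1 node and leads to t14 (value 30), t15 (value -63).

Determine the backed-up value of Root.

C (P1): max(76, 11, -60, -20) = 76
D (P1): max(40, -52) = 40
A (P2): min(76, 40) = 40
E (P1): max(97, -27, 93) = 97
F (P1): max(18, -62, -66, -15) = 18
G (P1): max(30, -63) = 30
B (P2): min(97, 18, 30) = 18
Root (P1): max(40, 18) = 40

40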